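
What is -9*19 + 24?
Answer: -147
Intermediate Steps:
-9*19 + 24 = -171 + 24 = -147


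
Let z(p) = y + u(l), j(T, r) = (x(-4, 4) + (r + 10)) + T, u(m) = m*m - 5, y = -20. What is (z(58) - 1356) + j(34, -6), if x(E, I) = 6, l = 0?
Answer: -1337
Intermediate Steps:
u(m) = -5 + m**2 (u(m) = m**2 - 5 = -5 + m**2)
j(T, r) = 16 + T + r (j(T, r) = (6 + (r + 10)) + T = (6 + (10 + r)) + T = (16 + r) + T = 16 + T + r)
z(p) = -25 (z(p) = -20 + (-5 + 0**2) = -20 + (-5 + 0) = -20 - 5 = -25)
(z(58) - 1356) + j(34, -6) = (-25 - 1356) + (16 + 34 - 6) = -1381 + 44 = -1337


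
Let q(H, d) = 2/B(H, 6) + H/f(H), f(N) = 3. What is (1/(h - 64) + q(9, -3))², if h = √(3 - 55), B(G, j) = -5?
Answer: (43004*√13 + 675141*I)/(100*(64*√13 + 1011*I)) ≈ 6.68 - 0.0089863*I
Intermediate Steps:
h = 2*I*√13 (h = √(-52) = 2*I*√13 ≈ 7.2111*I)
q(H, d) = -⅖ + H/3 (q(H, d) = 2/(-5) + H/3 = 2*(-⅕) + H*(⅓) = -⅖ + H/3)
(1/(h - 64) + q(9, -3))² = (1/(2*I*√13 - 64) + (-⅖ + (⅓)*9))² = (1/(-64 + 2*I*√13) + (-⅖ + 3))² = (1/(-64 + 2*I*√13) + 13/5)² = (13/5 + 1/(-64 + 2*I*√13))²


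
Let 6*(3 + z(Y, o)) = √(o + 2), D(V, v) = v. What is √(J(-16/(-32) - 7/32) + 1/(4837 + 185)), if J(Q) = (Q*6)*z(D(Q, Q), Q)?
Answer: √(-100877968 + 700569*√146)/4464 ≈ 2.1535*I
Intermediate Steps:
z(Y, o) = -3 + √(2 + o)/6 (z(Y, o) = -3 + √(o + 2)/6 = -3 + √(2 + o)/6)
J(Q) = 6*Q*(-3 + √(2 + Q)/6) (J(Q) = (Q*6)*(-3 + √(2 + Q)/6) = (6*Q)*(-3 + √(2 + Q)/6) = 6*Q*(-3 + √(2 + Q)/6))
√(J(-16/(-32) - 7/32) + 1/(4837 + 185)) = √((-16/(-32) - 7/32)*(-18 + √(2 + (-16/(-32) - 7/32))) + 1/(4837 + 185)) = √((-16*(-1/32) - 7*1/32)*(-18 + √(2 + (-16*(-1/32) - 7*1/32))) + 1/5022) = √((½ - 7/32)*(-18 + √(2 + (½ - 7/32))) + 1/5022) = √(9*(-18 + √(2 + 9/32))/32 + 1/5022) = √(9*(-18 + √(73/32))/32 + 1/5022) = √(9*(-18 + √146/8)/32 + 1/5022) = √((-81/16 + 9*√146/256) + 1/5022) = √(-203383/40176 + 9*√146/256)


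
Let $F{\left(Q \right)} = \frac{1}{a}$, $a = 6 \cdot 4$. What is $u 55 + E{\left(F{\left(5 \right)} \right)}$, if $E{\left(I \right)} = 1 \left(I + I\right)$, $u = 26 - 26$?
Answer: $\frac{1}{12} \approx 0.083333$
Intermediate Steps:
$a = 24$
$u = 0$
$F{\left(Q \right)} = \frac{1}{24}$
$E{\left(I \right)} = 2 I$ ($E{\left(I \right)} = 1 \cdot 2 I = 2 I$)
$u 55 + E{\left(F{\left(5 \right)} \right)} = 0 \cdot 55 + 2 \cdot \frac{1}{24} = 0 + \frac{1}{12} = \frac{1}{12}$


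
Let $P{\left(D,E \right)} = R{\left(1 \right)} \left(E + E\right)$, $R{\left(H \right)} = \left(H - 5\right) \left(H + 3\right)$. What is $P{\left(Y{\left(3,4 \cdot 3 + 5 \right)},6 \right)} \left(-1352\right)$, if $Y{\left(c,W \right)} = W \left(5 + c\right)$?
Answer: $259584$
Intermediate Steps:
$R{\left(H \right)} = \left(-5 + H\right) \left(3 + H\right)$
$P{\left(D,E \right)} = - 32 E$ ($P{\left(D,E \right)} = \left(-15 + 1^{2} - 2\right) \left(E + E\right) = \left(-15 + 1 - 2\right) 2 E = - 16 \cdot 2 E = - 32 E$)
$P{\left(Y{\left(3,4 \cdot 3 + 5 \right)},6 \right)} \left(-1352\right) = \left(-32\right) 6 \left(-1352\right) = \left(-192\right) \left(-1352\right) = 259584$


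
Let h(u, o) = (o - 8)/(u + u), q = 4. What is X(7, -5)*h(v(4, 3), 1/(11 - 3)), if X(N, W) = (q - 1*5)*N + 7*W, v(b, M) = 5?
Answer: 1323/40 ≈ 33.075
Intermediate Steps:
h(u, o) = (-8 + o)/(2*u) (h(u, o) = (-8 + o)/((2*u)) = (-8 + o)*(1/(2*u)) = (-8 + o)/(2*u))
X(N, W) = -N + 7*W (X(N, W) = (4 - 1*5)*N + 7*W = (4 - 5)*N + 7*W = -N + 7*W)
X(7, -5)*h(v(4, 3), 1/(11 - 3)) = (-1*7 + 7*(-5))*((½)*(-8 + 1/(11 - 3))/5) = (-7 - 35)*((½)*(⅕)*(-8 + 1/8)) = -21*(-8 + ⅛)/5 = -21*(-63)/(5*8) = -42*(-63/80) = 1323/40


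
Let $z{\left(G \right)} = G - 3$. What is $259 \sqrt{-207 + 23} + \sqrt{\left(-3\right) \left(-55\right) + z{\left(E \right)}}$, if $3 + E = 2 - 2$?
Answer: $\sqrt{159} + 518 i \sqrt{46} \approx 12.61 + 3513.2 i$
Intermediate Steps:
$E = -3$ ($E = -3 + \left(2 - 2\right) = -3 + 0 = -3$)
$z{\left(G \right)} = -3 + G$ ($z{\left(G \right)} = G - 3 = -3 + G$)
$259 \sqrt{-207 + 23} + \sqrt{\left(-3\right) \left(-55\right) + z{\left(E \right)}} = 259 \sqrt{-207 + 23} + \sqrt{\left(-3\right) \left(-55\right) - 6} = 259 \sqrt{-184} + \sqrt{165 - 6} = 259 \cdot 2 i \sqrt{46} + \sqrt{159} = 518 i \sqrt{46} + \sqrt{159} = \sqrt{159} + 518 i \sqrt{46}$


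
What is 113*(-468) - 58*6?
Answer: -53232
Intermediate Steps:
113*(-468) - 58*6 = -52884 - 348 = -53232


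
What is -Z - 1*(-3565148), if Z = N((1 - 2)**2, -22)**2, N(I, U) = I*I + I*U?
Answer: 3564707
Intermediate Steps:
N(I, U) = I**2 + I*U
Z = 441 (Z = ((1 - 2)**2*((1 - 2)**2 - 22))**2 = ((-1)**2*((-1)**2 - 22))**2 = (1*(1 - 22))**2 = (1*(-21))**2 = (-21)**2 = 441)
-Z - 1*(-3565148) = -1*441 - 1*(-3565148) = -441 + 3565148 = 3564707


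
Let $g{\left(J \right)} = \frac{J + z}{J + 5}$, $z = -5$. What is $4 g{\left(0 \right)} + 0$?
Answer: $-4$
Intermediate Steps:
$g{\left(J \right)} = \frac{-5 + J}{5 + J}$ ($g{\left(J \right)} = \frac{J - 5}{J + 5} = \frac{-5 + J}{5 + J}$)
$4 g{\left(0 \right)} + 0 = 4 \frac{-5 + 0}{5 + 0} + 0 = 4 \cdot \frac{1}{5} \left(-5\right) + 0 = 4 \left(-1\right) + 0 = -4 + 0 = -4$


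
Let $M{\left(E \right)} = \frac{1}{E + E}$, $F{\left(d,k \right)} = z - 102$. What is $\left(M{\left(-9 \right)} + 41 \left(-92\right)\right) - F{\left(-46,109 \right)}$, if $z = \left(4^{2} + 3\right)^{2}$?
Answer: $- \frac{72559}{18} \approx -4031.1$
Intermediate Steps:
$z = 361$ ($z = \left(16 + 3\right)^{2} = 19^{2} = 361$)
$F{\left(d,k \right)} = 259$ ($F{\left(d,k \right)} = 361 - 102 = 259$)
$M{\left(E \right)} = \frac{1}{2 E}$
$\left(M{\left(-9 \right)} + 41 \left(-92\right)\right) - F{\left(-46,109 \right)} = \left(\frac{1}{2 \left(-9\right)} + 41 \left(-92\right)\right) - 259 = \left(\frac{1}{2} \left(- \frac{1}{9}\right) - 3772\right) - 259 = \left(- \frac{1}{18} - 3772\right) - 259 = - \frac{67897}{18} - 259 = - \frac{72559}{18}$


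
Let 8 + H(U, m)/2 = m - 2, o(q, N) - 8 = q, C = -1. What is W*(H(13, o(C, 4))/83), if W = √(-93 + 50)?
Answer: -6*I*√43/83 ≈ -0.47403*I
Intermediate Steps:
o(q, N) = 8 + q
H(U, m) = -20 + 2*m (H(U, m) = -16 + 2*(m - 2) = -16 + 2*(-2 + m) = -16 + (-4 + 2*m) = -20 + 2*m)
W = I*√43 (W = √(-43) = I*√43 ≈ 6.5574*I)
W*(H(13, o(C, 4))/83) = (I*√43)*((-20 + 2*(8 - 1))/83) = (I*√43)*((-20 + 2*7)*(1/83)) = (I*√43)*((-20 + 14)*(1/83)) = (I*√43)*(-6*1/83) = (I*√43)*(-6/83) = -6*I*√43/83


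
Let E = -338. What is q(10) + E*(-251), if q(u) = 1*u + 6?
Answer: 84854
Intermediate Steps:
q(u) = 6 + u (q(u) = u + 6 = 6 + u)
q(10) + E*(-251) = (6 + 10) - 338*(-251) = 16 + 84838 = 84854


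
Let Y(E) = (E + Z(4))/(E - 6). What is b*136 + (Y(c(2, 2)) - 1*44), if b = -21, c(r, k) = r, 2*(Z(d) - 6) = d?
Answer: -5805/2 ≈ -2902.5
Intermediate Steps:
Z(d) = 6 + d/2
Y(E) = (8 + E)/(-6 + E) (Y(E) = (E + (6 + (½)*4))/(E - 6) = (E + (6 + 2))/(-6 + E) = (E + 8)/(-6 + E) = (8 + E)/(-6 + E))
b*136 + (Y(c(2, 2)) - 1*44) = -21*136 + ((8 + 2)/(-6 + 2) - 1*44) = -2856 + (10/(-4) - 44) = -2856 + (-¼*10 - 44) = -2856 + (-5/2 - 44) = -2856 - 93/2 = -5805/2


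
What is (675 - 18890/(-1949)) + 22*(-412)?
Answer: -16331271/1949 ≈ -8379.3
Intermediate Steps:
(675 - 18890/(-1949)) + 22*(-412) = (675 - 18890*(-1/1949)) - 9064 = (675 + 18890/1949) - 9064 = 1334465/1949 - 9064 = -16331271/1949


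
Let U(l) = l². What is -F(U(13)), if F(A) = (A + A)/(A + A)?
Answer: -1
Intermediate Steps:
F(A) = 1 (F(A) = (2*A)/((2*A)) = (2*A)*(1/(2*A)) = 1)
-F(U(13)) = -1*1 = -1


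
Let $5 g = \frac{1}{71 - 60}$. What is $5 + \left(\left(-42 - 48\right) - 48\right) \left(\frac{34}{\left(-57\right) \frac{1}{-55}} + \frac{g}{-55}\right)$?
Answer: $- \frac{259920503}{57475} \approx -4522.3$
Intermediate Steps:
$g = \frac{1}{55}$ ($g = \frac{1}{5 \left(71 - 60\right)} = \frac{1}{5 \cdot 11} = \frac{1}{5} \cdot \frac{1}{11} = \frac{1}{55} \approx 0.018182$)
$5 + \left(\left(-42 - 48\right) - 48\right) \left(\frac{34}{\left(-57\right) \frac{1}{-55}} + \frac{g}{-55}\right) = 5 + \left(\left(-42 - 48\right) - 48\right) \left(\frac{34}{\left(-57\right) \frac{1}{-55}} + \frac{1}{55 \left(-55\right)}\right) = 5 + \left(-90 - 48\right) \left(\frac{34}{\left(-57\right) \left(- \frac{1}{55}\right)} + \frac{1}{55} \left(- \frac{1}{55}\right)\right) = 5 - 138 \left(\frac{34}{\frac{57}{55}} - \frac{1}{3025}\right) = 5 - 138 \left(34 \cdot \frac{55}{57} - \frac{1}{3025}\right) = 5 - 138 \left(\frac{1870}{57} - \frac{1}{3025}\right) = 5 - \frac{260207878}{57475} = - \frac{259920503}{57475}$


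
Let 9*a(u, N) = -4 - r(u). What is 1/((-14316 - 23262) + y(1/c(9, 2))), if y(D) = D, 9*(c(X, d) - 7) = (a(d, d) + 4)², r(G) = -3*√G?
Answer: -472069588987/17739374902345803 + 15552*√2/5913124967448601 ≈ -2.6611e-5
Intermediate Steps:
a(u, N) = -4/9 + √u/3 (a(u, N) = (-4 - (-3)*√u)/9 = (-4 + 3*√u)/9 = -4/9 + √u/3)
c(X, d) = 7 + (32/9 + √d/3)²/9 (c(X, d) = 7 + ((-4/9 + √d/3) + 4)²/9 = 7 + (32/9 + √d/3)²/9)
1/((-14316 - 23262) + y(1/c(9, 2))) = 1/((-14316 - 23262) + 1/(7 + (32 + 3*√2)²/729)) = 1/(-37578 + 1/(7 + (32 + 3*√2)²/729))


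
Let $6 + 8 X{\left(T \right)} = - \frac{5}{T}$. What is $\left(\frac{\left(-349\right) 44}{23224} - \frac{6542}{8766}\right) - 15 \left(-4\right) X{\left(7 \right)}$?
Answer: $- \frac{4610518943}{89066943} \approx -51.765$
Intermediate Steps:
$X{\left(T \right)} = - \frac{3}{4} - \frac{5}{8 T}$ ($X{\left(T \right)} = - \frac{3}{4} + \frac{\left(-5\right) \frac{1}{T}}{8} = - \frac{3}{4} - \frac{5}{8 T}$)
$\left(\frac{\left(-349\right) 44}{23224} - \frac{6542}{8766}\right) - 15 \left(-4\right) X{\left(7 \right)} = \left(\frac{\left(-349\right) 44}{23224} - \frac{6542}{8766}\right) - 15 \left(-4\right) \frac{-5 - 42}{8 \cdot 7} = \left(\left(-15356\right) \frac{1}{23224} - \frac{3271}{4383}\right) - - 60 \cdot \frac{1}{8} \cdot \frac{1}{7} \left(-5 - 42\right) = \left(- \frac{3839}{5806} - \frac{3271}{4383}\right) - - 60 \cdot \frac{1}{8} \cdot \frac{1}{7} \left(-47\right) = - \frac{35817763}{25447698} - \left(-60\right) \left(- \frac{47}{56}\right) = - \frac{35817763}{25447698} - \frac{705}{14} = - \frac{4610518943}{89066943}$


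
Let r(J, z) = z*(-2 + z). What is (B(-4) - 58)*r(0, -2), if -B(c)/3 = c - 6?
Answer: -224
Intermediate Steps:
B(c) = 18 - 3*c (B(c) = -3*(c - 6) = -3*(-6 + c) = 18 - 3*c)
(B(-4) - 58)*r(0, -2) = ((18 - 3*(-4)) - 58)*(-2*(-2 - 2)) = ((18 + 12) - 58)*(-2*(-4)) = (30 - 58)*8 = -28*8 = -224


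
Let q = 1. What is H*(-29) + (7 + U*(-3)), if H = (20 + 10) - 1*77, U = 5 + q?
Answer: 1352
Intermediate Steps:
U = 6 (U = 5 + 1 = 6)
H = -47 (H = 30 - 77 = -47)
H*(-29) + (7 + U*(-3)) = -47*(-29) + (7 + 6*(-3)) = 1363 + (7 - 18) = 1363 - 11 = 1352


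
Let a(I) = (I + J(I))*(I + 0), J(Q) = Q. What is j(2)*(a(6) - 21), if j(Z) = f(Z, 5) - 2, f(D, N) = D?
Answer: 0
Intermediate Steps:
a(I) = 2*I**2 (a(I) = (I + I)*(I + 0) = (2*I)*I = 2*I**2)
j(Z) = -2 + Z (j(Z) = Z - 2 = -2 + Z)
j(2)*(a(6) - 21) = (-2 + 2)*(2*6**2 - 21) = 0*(2*36 - 21) = 0*(72 - 21) = 0*51 = 0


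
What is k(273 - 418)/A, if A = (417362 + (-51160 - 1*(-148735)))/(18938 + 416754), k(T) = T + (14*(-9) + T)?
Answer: -181247872/514937 ≈ -351.98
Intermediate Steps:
k(T) = -126 + 2*T (k(T) = T + (-126 + T) = -126 + 2*T)
A = 514937/435692 (A = (417362 + (-51160 + 148735))/435692 = (417362 + 97575)*(1/435692) = 514937*(1/435692) = 514937/435692 ≈ 1.1819)
k(273 - 418)/A = (-126 + 2*(273 - 418))/(514937/435692) = (-126 + 2*(-145))*(435692/514937) = (-126 - 290)*(435692/514937) = -416*435692/514937 = -181247872/514937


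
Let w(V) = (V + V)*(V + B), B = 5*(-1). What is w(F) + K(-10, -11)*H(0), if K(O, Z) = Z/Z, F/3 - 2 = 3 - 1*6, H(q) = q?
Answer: 48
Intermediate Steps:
B = -5
F = -3 (F = 6 + 3*(3 - 1*6) = 6 + 3*(3 - 6) = 6 + 3*(-3) = 6 - 9 = -3)
K(O, Z) = 1
w(V) = 2*V*(-5 + V) (w(V) = (V + V)*(V - 5) = (2*V)*(-5 + V) = 2*V*(-5 + V))
w(F) + K(-10, -11)*H(0) = 2*(-3)*(-5 - 3) + 1*0 = 2*(-3)*(-8) + 0 = 48 + 0 = 48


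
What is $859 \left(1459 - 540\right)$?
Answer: $789421$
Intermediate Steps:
$859 \left(1459 - 540\right) = 859 \cdot 919 = 789421$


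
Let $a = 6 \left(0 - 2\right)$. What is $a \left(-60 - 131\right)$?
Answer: $2292$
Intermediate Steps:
$a = -12$ ($a = 6 \left(-2\right) = -12$)
$a \left(-60 - 131\right) = - 12 \left(-60 - 131\right) = \left(-12\right) \left(-191\right) = 2292$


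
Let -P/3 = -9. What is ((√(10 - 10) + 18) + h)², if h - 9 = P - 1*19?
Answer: 1225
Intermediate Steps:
P = 27 (P = -3*(-9) = 27)
h = 17 (h = 9 + (27 - 1*19) = 9 + (27 - 19) = 9 + 8 = 17)
((√(10 - 10) + 18) + h)² = ((√(10 - 10) + 18) + 17)² = ((√0 + 18) + 17)² = ((0 + 18) + 17)² = (18 + 17)² = 35² = 1225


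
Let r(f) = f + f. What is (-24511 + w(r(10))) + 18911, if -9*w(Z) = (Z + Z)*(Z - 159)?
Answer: -44840/9 ≈ -4982.2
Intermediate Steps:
r(f) = 2*f
w(Z) = -2*Z*(-159 + Z)/9 (w(Z) = -(Z + Z)*(Z - 159)/9 = -2*Z*(-159 + Z)/9)
(-24511 + w(r(10))) + 18911 = (-24511 + 2*(2*10)*(159 - 2*10)/9) + 18911 = (-24511 + (2/9)*20*(159 - 1*20)) + 18911 = (-24511 + (2/9)*20*(159 - 20)) + 18911 = (-24511 + (2/9)*20*139) + 18911 = (-24511 + 5560/9) + 18911 = -215039/9 + 18911 = -44840/9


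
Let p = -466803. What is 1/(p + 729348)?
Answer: 1/262545 ≈ 3.8089e-6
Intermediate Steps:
1/(p + 729348) = 1/(-466803 + 729348) = 1/262545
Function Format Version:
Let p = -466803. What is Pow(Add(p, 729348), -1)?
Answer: Rational(1, 262545) ≈ 3.8089e-6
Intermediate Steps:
Pow(Add(p, 729348), -1) = Pow(Add(-466803, 729348), -1) = Pow(262545, -1) = Rational(1, 262545)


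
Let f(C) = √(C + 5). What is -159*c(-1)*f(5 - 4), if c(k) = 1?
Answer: -159*√6 ≈ -389.47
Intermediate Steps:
f(C) = √(5 + C)
-159*c(-1)*f(5 - 4) = -159*√(5 + (5 - 4)) = -159*√(5 + 1) = -159*√6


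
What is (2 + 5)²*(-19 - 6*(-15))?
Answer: 3479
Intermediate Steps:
(2 + 5)²*(-19 - 6*(-15)) = 7²*(-19 + 90) = 49*71 = 3479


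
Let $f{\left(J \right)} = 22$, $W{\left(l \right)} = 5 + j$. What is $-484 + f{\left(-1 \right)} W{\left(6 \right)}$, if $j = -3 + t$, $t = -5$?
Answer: $-550$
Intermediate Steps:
$j = -8$ ($j = -3 - 5 = -8$)
$W{\left(l \right)} = -3$ ($W{\left(l \right)} = 5 - 8 = -3$)
$-484 + f{\left(-1 \right)} W{\left(6 \right)} = -484 + 22 \left(-3\right) = -484 - 66 = -550$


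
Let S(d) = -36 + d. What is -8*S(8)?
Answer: 224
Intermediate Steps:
-8*S(8) = -8*(-36 + 8) = -8*(-28) = 224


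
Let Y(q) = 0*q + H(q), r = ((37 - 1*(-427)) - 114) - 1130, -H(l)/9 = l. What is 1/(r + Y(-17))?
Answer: -1/627 ≈ -0.0015949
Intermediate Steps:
H(l) = -9*l
r = -780 (r = ((37 + 427) - 114) - 1130 = (464 - 114) - 1130 = 350 - 1130 = -780)
Y(q) = -9*q (Y(q) = 0*q - 9*q = 0 - 9*q = -9*q)
1/(r + Y(-17)) = 1/(-780 - 9*(-17)) = 1/(-780 + 153) = 1/(-627) = -1/627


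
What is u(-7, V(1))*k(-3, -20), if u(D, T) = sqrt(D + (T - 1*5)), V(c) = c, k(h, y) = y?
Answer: -20*I*sqrt(11) ≈ -66.333*I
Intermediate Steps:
u(D, T) = sqrt(-5 + D + T) (u(D, T) = sqrt(D + (T - 5)) = sqrt(D + (-5 + T)) = sqrt(-5 + D + T))
u(-7, V(1))*k(-3, -20) = sqrt(-5 - 7 + 1)*(-20) = sqrt(-11)*(-20) = (I*sqrt(11))*(-20) = -20*I*sqrt(11)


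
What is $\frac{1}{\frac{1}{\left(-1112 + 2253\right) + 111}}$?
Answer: $1252$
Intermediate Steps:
$\frac{1}{\frac{1}{\left(-1112 + 2253\right) + 111}} = \frac{1}{\frac{1}{1141 + 111}} = \frac{1}{\frac{1}{1252}} = 1252$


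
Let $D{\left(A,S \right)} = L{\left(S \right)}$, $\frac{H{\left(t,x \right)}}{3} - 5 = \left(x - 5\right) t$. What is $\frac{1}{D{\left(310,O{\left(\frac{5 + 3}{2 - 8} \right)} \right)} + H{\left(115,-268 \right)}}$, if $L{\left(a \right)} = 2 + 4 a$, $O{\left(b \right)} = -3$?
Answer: $- \frac{1}{94180} \approx -1.0618 \cdot 10^{-5}$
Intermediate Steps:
$H{\left(t,x \right)} = 15 + 3 t \left(-5 + x\right)$ ($H{\left(t,x \right)} = 15 + 3 \left(x - 5\right) t = 15 + 3 \left(-5 + x\right) t = 15 + 3 t \left(-5 + x\right)$)
$D{\left(A,S \right)} = 2 + 4 S$
$\frac{1}{D{\left(310,O{\left(\frac{5 + 3}{2 - 8} \right)} \right)} + H{\left(115,-268 \right)}} = \frac{1}{\left(2 + 4 \left(-3\right)\right) + \left(15 - 1725 + 3 \cdot 115 \left(-268\right)\right)} = \frac{1}{\left(2 - 12\right) - 94170} = \frac{1}{-10 - 94170} = \frac{1}{-94180} = - \frac{1}{94180}$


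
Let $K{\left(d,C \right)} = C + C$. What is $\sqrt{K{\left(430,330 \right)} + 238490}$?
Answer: $5 \sqrt{9566} \approx 489.03$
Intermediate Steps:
$K{\left(d,C \right)} = 2 C$
$\sqrt{K{\left(430,330 \right)} + 238490} = \sqrt{2 \cdot 330 + 238490} = \sqrt{660 + 238490} = \sqrt{239150} = 5 \sqrt{9566}$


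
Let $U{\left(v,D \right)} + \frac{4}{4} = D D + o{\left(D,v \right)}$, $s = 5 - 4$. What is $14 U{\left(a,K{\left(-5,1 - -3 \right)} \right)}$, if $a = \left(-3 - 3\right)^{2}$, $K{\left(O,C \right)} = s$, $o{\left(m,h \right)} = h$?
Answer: $504$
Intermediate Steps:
$s = 1$
$K{\left(O,C \right)} = 1$
$a = 36$ ($a = \left(-6\right)^{2} = 36$)
$U{\left(v,D \right)} = -1 + v + D^{2}$ ($U{\left(v,D \right)} = -1 + \left(D D + v\right) = -1 + \left(D^{2} + v\right) = -1 + \left(v + D^{2}\right) = -1 + v + D^{2}$)
$14 U{\left(a,K{\left(-5,1 - -3 \right)} \right)} = 14 \left(-1 + 36 + 1^{2}\right) = 14 \left(-1 + 36 + 1\right) = 14 \cdot 36 = 504$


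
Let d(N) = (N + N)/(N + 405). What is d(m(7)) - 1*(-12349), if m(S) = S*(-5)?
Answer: 456906/37 ≈ 12349.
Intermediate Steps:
m(S) = -5*S
d(N) = 2*N/(405 + N) (d(N) = (2*N)/(405 + N) = 2*N/(405 + N))
d(m(7)) - 1*(-12349) = 2*(-5*7)/(405 - 5*7) - 1*(-12349) = 2*(-35)/(405 - 35) + 12349 = 2*(-35)/370 + 12349 = 2*(-35)*(1/370) + 12349 = -7/37 + 12349 = 456906/37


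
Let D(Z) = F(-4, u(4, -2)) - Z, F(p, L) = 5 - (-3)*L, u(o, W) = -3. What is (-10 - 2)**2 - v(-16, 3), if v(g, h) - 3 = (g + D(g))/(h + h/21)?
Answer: 1565/11 ≈ 142.27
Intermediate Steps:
F(p, L) = 5 + 3*L
D(Z) = -4 - Z (D(Z) = (5 + 3*(-3)) - Z = (5 - 9) - Z = -4 - Z)
v(g, h) = 3 - 42/(11*h) (v(g, h) = 3 + (g + (-4 - g))/(h + h/21) = 3 - 4/(h + h*(1/21)) = 3 - 4/(h + h/21) = 3 - 4*21/(22*h) = 3 - 42/(11*h))
(-10 - 2)**2 - v(-16, 3) = (-10 - 2)**2 - (3 - 42/11/3) = (-12)**2 - (3 - 42/11*1/3) = 144 - (3 - 14/11) = 144 - 1*19/11 = 144 - 19/11 = 1565/11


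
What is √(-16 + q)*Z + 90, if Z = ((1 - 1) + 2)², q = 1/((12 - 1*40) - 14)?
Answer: 90 + 2*I*√28266/21 ≈ 90.0 + 16.012*I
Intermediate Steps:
q = -1/42 (q = 1/((12 - 40) - 14) = 1/(-28 - 14) = 1/(-42) = -1/42 ≈ -0.023810)
Z = 4 (Z = (0 + 2)² = 2² = 4)
√(-16 + q)*Z + 90 = √(-16 - 1/42)*4 + 90 = √(-673/42)*4 + 90 = (I*√28266/42)*4 + 90 = 2*I*√28266/21 + 90 = 90 + 2*I*√28266/21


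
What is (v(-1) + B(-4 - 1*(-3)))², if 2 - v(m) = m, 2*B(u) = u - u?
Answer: 9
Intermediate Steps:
B(u) = 0 (B(u) = (u - u)/2 = (½)*0 = 0)
v(m) = 2 - m
(v(-1) + B(-4 - 1*(-3)))² = ((2 - 1*(-1)) + 0)² = ((2 + 1) + 0)² = (3 + 0)² = 3² = 9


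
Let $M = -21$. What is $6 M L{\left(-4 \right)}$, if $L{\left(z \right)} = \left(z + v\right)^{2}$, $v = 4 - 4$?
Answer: $-2016$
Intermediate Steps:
$v = 0$ ($v = 4 - 4 = 0$)
$L{\left(z \right)} = z^{2}$ ($L{\left(z \right)} = \left(z + 0\right)^{2} = z^{2}$)
$6 M L{\left(-4 \right)} = 6 \left(-21\right) \left(-4\right)^{2} = \left(-126\right) 16 = -2016$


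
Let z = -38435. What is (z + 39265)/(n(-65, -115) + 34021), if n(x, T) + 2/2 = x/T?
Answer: 19090/782473 ≈ 0.024397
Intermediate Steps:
n(x, T) = -1 + x/T
(z + 39265)/(n(-65, -115) + 34021) = (-38435 + 39265)/((-65 - 1*(-115))/(-115) + 34021) = 830/(-(-65 + 115)/115 + 34021) = 830/(-1/115*50 + 34021) = 830/(-10/23 + 34021) = 830/(782473/23) = 830*(23/782473) = 19090/782473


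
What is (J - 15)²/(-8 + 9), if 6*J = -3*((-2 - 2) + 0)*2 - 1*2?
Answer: 1156/9 ≈ 128.44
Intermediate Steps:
J = 11/3 (J = (-3*((-2 - 2) + 0)*2 - 1*2)/6 = (-3*(-4 + 0)*2 - 2)/6 = (-3*(-4)*2 - 2)/6 = (12*2 - 2)/6 = (24 - 2)/6 = (⅙)*22 = 11/3 ≈ 3.6667)
(J - 15)²/(-8 + 9) = (11/3 - 15)²/(-8 + 9) = (-34/3)²/1 = (1156/9)*1 = 1156/9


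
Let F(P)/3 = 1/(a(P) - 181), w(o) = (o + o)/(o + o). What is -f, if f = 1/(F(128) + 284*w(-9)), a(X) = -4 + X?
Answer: -19/5395 ≈ -0.0035218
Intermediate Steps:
w(o) = 1 (w(o) = (2*o)/((2*o)) = (2*o)*(1/(2*o)) = 1)
F(P) = 3/(-185 + P) (F(P) = 3/((-4 + P) - 181) = 3/(-185 + P))
f = 19/5395 (f = 1/(3/(-185 + 128) + 284*1) = 1/(3/(-57) + 284) = 1/(3*(-1/57) + 284) = 1/(-1/19 + 284) = 1/(5395/19) = 19/5395 ≈ 0.0035218)
-f = -1*19/5395 = -19/5395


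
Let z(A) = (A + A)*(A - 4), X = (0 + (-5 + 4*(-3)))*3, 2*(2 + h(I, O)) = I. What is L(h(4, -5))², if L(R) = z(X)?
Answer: 31472100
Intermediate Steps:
h(I, O) = -2 + I/2
X = -51 (X = (0 + (-5 - 12))*3 = (0 - 17)*3 = -17*3 = -51)
z(A) = 2*A*(-4 + A) (z(A) = (2*A)*(-4 + A) = 2*A*(-4 + A))
L(R) = 5610 (L(R) = 2*(-51)*(-4 - 51) = 2*(-51)*(-55) = 5610)
L(h(4, -5))² = 5610² = 31472100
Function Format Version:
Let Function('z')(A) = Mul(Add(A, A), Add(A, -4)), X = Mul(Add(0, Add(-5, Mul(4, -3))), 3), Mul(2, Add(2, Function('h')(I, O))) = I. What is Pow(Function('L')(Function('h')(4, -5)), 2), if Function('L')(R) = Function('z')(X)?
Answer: 31472100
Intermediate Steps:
Function('h')(I, O) = Add(-2, Mul(Rational(1, 2), I))
X = -51 (X = Mul(Add(0, Add(-5, -12)), 3) = Mul(Add(0, -17), 3) = Mul(-17, 3) = -51)
Function('z')(A) = Mul(2, A, Add(-4, A)) (Function('z')(A) = Mul(Mul(2, A), Add(-4, A)) = Mul(2, A, Add(-4, A)))
Function('L')(R) = 5610 (Function('L')(R) = Mul(2, -51, Add(-4, -51)) = Mul(2, -51, -55) = 5610)
Pow(Function('L')(Function('h')(4, -5)), 2) = Pow(5610, 2) = 31472100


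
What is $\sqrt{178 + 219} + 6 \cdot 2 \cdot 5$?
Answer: $60 + \sqrt{397} \approx 79.925$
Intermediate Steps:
$\sqrt{178 + 219} + 6 \cdot 2 \cdot 5 = \sqrt{397} + 12 \cdot 5 = \sqrt{397} + 60 = 60 + \sqrt{397}$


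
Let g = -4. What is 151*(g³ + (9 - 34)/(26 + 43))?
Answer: -670591/69 ≈ -9718.7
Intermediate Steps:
151*(g³ + (9 - 34)/(26 + 43)) = 151*((-4)³ + (9 - 34)/(26 + 43)) = 151*(-64 - 25/69) = 151*(-4441/69) = -670591/69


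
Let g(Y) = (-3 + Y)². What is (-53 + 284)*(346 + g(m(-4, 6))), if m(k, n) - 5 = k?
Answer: 80850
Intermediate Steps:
m(k, n) = 5 + k
(-53 + 284)*(346 + g(m(-4, 6))) = (-53 + 284)*(346 + (-3 + (5 - 4))²) = 231*(346 + (-3 + 1)²) = 231*(346 + (-2)²) = 231*(346 + 4) = 231*350 = 80850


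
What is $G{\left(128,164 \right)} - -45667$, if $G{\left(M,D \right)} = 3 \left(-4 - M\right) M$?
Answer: $-5021$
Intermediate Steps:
$G{\left(M,D \right)} = M \left(-12 - 3 M\right)$ ($G{\left(M,D \right)} = \left(-12 - 3 M\right) M = M \left(-12 - 3 M\right)$)
$G{\left(128,164 \right)} - -45667 = \left(-3\right) 128 \left(4 + 128\right) - -45667 = \left(-3\right) 128 \cdot 132 + 45667 = -50688 + 45667 = -5021$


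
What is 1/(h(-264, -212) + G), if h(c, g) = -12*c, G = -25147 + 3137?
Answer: -1/18842 ≈ -5.3073e-5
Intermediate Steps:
G = -22010
1/(h(-264, -212) + G) = 1/(-12*(-264) - 22010) = 1/(3168 - 22010) = 1/(-18842) = -1/18842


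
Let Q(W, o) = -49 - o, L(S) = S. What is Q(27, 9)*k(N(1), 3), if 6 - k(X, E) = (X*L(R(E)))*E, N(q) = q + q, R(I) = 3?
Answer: 696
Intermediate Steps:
N(q) = 2*q
k(X, E) = 6 - 3*E*X (k(X, E) = 6 - X*3*E = 6 - 3*X*E = 6 - 3*E*X)
Q(27, 9)*k(N(1), 3) = (-49 - 1*9)*(6 - 3*3*2*1) = (-49 - 9)*(6 - 3*3*2) = -58*(6 - 18) = -58*(-12) = 696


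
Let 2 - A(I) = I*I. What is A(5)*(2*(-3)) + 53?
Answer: 191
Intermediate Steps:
A(I) = 2 - I² (A(I) = 2 - I*I = 2 - I²)
A(5)*(2*(-3)) + 53 = (2 - 1*5²)*(2*(-3)) + 53 = (2 - 1*25)*(-6) + 53 = (2 - 25)*(-6) + 53 = -23*(-6) + 53 = 138 + 53 = 191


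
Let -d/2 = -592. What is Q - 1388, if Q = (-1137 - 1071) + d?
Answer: -2412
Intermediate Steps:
d = 1184 (d = -2*(-592) = 1184)
Q = -1024 (Q = (-1137 - 1071) + 1184 = -2208 + 1184 = -1024)
Q - 1388 = -1024 - 1388 = -2412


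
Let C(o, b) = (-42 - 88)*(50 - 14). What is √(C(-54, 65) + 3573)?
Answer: 3*I*√123 ≈ 33.272*I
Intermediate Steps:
C(o, b) = -4680 (C(o, b) = -130*36 = -4680)
√(C(-54, 65) + 3573) = √(-4680 + 3573) = √(-1107) = 3*I*√123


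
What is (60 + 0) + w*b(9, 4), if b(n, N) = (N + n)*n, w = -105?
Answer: -12225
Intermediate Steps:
b(n, N) = n*(N + n)
(60 + 0) + w*b(9, 4) = (60 + 0) - 945*(4 + 9) = 60 - 945*13 = 60 - 105*117 = 60 - 12285 = -12225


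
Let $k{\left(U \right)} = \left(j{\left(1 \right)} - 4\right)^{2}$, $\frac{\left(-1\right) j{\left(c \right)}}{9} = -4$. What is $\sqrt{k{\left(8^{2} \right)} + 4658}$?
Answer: $\sqrt{5682} \approx 75.379$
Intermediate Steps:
$j{\left(c \right)} = 36$ ($j{\left(c \right)} = \left(-9\right) \left(-4\right) = 36$)
$k{\left(U \right)} = 1024$ ($k{\left(U \right)} = \left(36 - 4\right)^{2} = 32^{2} = 1024$)
$\sqrt{k{\left(8^{2} \right)} + 4658} = \sqrt{1024 + 4658} = \sqrt{5682}$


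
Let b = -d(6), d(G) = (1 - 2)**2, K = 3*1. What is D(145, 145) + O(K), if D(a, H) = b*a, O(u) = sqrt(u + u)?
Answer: -145 + sqrt(6) ≈ -142.55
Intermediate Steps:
K = 3
d(G) = 1 (d(G) = (-1)**2 = 1)
b = -1 (b = -1*1 = -1)
O(u) = sqrt(2)*sqrt(u) (O(u) = sqrt(2*u) = sqrt(2)*sqrt(u))
D(a, H) = -a
D(145, 145) + O(K) = -1*145 + sqrt(2)*sqrt(3) = -145 + sqrt(6)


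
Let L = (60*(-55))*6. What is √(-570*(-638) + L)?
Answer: 2*√85965 ≈ 586.40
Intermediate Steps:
L = -19800 (L = -3300*6 = -19800)
√(-570*(-638) + L) = √(-570*(-638) - 19800) = √(363660 - 19800) = √343860 = 2*√85965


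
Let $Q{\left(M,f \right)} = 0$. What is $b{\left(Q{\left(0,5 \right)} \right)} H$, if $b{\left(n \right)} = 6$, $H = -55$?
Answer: $-330$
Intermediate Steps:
$b{\left(Q{\left(0,5 \right)} \right)} H = 6 \left(-55\right) = -330$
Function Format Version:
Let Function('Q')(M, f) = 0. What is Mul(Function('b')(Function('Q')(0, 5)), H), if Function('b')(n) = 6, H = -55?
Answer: -330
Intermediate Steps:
Mul(Function('b')(Function('Q')(0, 5)), H) = Mul(6, -55) = -330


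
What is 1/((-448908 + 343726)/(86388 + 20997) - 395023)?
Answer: -107385/42419650037 ≈ -2.5315e-6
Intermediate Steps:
1/((-448908 + 343726)/(86388 + 20997) - 395023) = 1/(-105182/107385 - 395023) = 1/(-42419650037/107385) = -107385/42419650037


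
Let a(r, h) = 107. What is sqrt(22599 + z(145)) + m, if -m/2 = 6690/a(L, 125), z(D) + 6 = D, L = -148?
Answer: -13380/107 + sqrt(22738) ≈ 25.745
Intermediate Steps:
z(D) = -6 + D
m = -13380/107 ≈ -125.05
sqrt(22599 + z(145)) + m = sqrt(22599 + (-6 + 145)) - 13380/107 = sqrt(22599 + 139) - 13380/107 = sqrt(22738) - 13380/107 = -13380/107 + sqrt(22738)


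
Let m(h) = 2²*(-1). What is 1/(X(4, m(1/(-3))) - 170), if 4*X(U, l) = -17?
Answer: -4/697 ≈ -0.0057389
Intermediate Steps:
m(h) = -4 (m(h) = 4*(-1) = -4)
X(U, l) = -17/4 (X(U, l) = (¼)*(-17) = -17/4)
1/(X(4, m(1/(-3))) - 170) = 1/(-17/4 - 170) = 1/(-697/4) = -4/697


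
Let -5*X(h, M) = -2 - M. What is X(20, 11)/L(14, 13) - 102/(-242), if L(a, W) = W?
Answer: 376/605 ≈ 0.62149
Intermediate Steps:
X(h, M) = 2/5 + M/5 (X(h, M) = -(-2 - M)/5 = 2/5 + M/5)
X(20, 11)/L(14, 13) - 102/(-242) = (2/5 + (1/5)*11)/13 - 102/(-242) = (2/5 + 11/5)*(1/13) - 102*(-1/242) = (13/5)*(1/13) + 51/121 = 1/5 + 51/121 = 376/605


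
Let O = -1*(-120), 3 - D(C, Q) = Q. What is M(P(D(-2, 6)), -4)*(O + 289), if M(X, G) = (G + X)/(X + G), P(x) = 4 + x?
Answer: 409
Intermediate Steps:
D(C, Q) = 3 - Q
O = 120
M(X, G) = 1 (M(X, G) = (G + X)/(G + X) = 1)
M(P(D(-2, 6)), -4)*(O + 289) = 1*(120 + 289) = 1*409 = 409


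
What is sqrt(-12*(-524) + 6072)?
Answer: 2*sqrt(3090) ≈ 111.18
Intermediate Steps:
sqrt(-12*(-524) + 6072) = sqrt(6288 + 6072) = sqrt(12360) = 2*sqrt(3090)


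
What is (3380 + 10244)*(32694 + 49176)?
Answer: 1115396880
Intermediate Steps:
(3380 + 10244)*(32694 + 49176) = 13624*81870 = 1115396880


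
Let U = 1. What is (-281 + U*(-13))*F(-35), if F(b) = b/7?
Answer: 1470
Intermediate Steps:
F(b) = b/7 (F(b) = b*(⅐) = b/7)
(-281 + U*(-13))*F(-35) = (-281 + 1*(-13))*((⅐)*(-35)) = (-281 - 13)*(-5) = -294*(-5) = 1470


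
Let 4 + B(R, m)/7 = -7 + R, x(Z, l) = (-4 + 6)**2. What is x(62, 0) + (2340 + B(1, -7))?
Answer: 2274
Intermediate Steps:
x(Z, l) = 4 (x(Z, l) = 2**2 = 4)
B(R, m) = -77 + 7*R (B(R, m) = -28 + 7*(-7 + R) = -28 + (-49 + 7*R) = -77 + 7*R)
x(62, 0) + (2340 + B(1, -7)) = 4 + (2340 + (-77 + 7*1)) = 4 + (2340 + (-77 + 7)) = 4 + (2340 - 70) = 4 + 2270 = 2274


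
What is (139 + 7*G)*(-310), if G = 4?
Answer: -51770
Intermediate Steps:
(139 + 7*G)*(-310) = (139 + 7*4)*(-310) = (139 + 28)*(-310) = 167*(-310) = -51770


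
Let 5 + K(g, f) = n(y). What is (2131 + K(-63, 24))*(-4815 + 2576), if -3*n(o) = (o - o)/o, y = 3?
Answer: -4760114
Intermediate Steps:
n(o) = 0 (n(o) = -(o - o)/(3*o) = -0/o = -⅓*0 = 0)
K(g, f) = -5 (K(g, f) = -5 + 0 = -5)
(2131 + K(-63, 24))*(-4815 + 2576) = (2131 - 5)*(-4815 + 2576) = 2126*(-2239) = -4760114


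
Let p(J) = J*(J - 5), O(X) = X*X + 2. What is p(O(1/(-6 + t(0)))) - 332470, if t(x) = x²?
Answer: -430888931/1296 ≈ -3.3248e+5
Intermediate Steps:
O(X) = 2 + X² (O(X) = X² + 2 = 2 + X²)
p(J) = J*(-5 + J)
p(O(1/(-6 + t(0)))) - 332470 = (2 + (1/(-6 + 0²))²)*(-5 + (2 + (1/(-6 + 0²))²)) - 332470 = (2 + (1/(-6 + 0))²)*(-5 + (2 + (1/(-6 + 0))²)) - 332470 = (2 + (1/(-6))²)*(-5 + (2 + (1/(-6))²)) - 332470 = (2 + (-⅙)²)*(-5 + (2 + (-⅙)²)) - 332470 = (2 + 1/36)*(-5 + (2 + 1/36)) - 332470 = 73*(-5 + 73/36)/36 - 332470 = (73/36)*(-107/36) - 332470 = -7811/1296 - 332470 = -430888931/1296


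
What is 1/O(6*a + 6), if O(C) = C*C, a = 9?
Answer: 1/3600 ≈ 0.00027778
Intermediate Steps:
O(C) = C²
1/O(6*a + 6) = 1/((6*9 + 6)²) = 1/((54 + 6)²) = 1/(60²) = 1/3600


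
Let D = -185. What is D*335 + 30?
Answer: -61945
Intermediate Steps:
D*335 + 30 = -185*335 + 30 = -61975 + 30 = -61945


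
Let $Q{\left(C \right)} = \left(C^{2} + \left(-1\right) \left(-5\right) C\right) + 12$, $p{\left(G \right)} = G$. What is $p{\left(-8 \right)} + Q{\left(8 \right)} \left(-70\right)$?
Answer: $-8128$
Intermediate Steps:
$Q{\left(C \right)} = 12 + C^{2} + 5 C$ ($Q{\left(C \right)} = \left(C^{2} + 5 C\right) + 12 = 12 + C^{2} + 5 C$)
$p{\left(-8 \right)} + Q{\left(8 \right)} \left(-70\right) = -8 + \left(12 + 8^{2} + 5 \cdot 8\right) \left(-70\right) = -8 + \left(12 + 64 + 40\right) \left(-70\right) = -8 + 116 \left(-70\right) = -8 - 8120 = -8128$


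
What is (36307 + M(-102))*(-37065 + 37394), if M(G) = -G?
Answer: 11978561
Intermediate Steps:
(36307 + M(-102))*(-37065 + 37394) = (36307 - 1*(-102))*(-37065 + 37394) = (36307 + 102)*329 = 36409*329 = 11978561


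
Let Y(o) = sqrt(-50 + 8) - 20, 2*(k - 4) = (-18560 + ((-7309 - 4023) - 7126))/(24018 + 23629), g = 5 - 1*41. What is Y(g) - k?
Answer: -1125019/47647 + I*sqrt(42) ≈ -23.612 + 6.4807*I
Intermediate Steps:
g = -36 (g = 5 - 41 = -36)
k = 172079/47647 (k = 4 + ((-18560 + ((-7309 - 4023) - 7126))/(24018 + 23629))/2 = 4 + ((-18560 + (-11332 - 7126))/47647)/2 = 4 + ((-18560 - 18458)*(1/47647))/2 = 4 + (-37018*1/47647)/2 = 4 + (1/2)*(-37018/47647) = 4 - 18509/47647 = 172079/47647 ≈ 3.6115)
Y(o) = -20 + I*sqrt(42) (Y(o) = sqrt(-42) - 20 = I*sqrt(42) - 20 = -20 + I*sqrt(42))
Y(g) - k = (-20 + I*sqrt(42)) - 1*172079/47647 = (-20 + I*sqrt(42)) - 172079/47647 = -1125019/47647 + I*sqrt(42)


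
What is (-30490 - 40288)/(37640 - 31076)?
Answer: -35389/3282 ≈ -10.783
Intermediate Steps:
(-30490 - 40288)/(37640 - 31076) = -70778/6564 = -70778*1/6564 = -35389/3282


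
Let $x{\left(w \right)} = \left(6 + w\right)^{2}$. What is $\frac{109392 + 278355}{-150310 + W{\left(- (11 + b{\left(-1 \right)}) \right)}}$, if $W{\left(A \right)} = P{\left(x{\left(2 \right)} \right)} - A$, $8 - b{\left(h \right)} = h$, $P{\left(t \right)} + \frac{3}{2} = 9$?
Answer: $- \frac{775494}{300565} \approx -2.5801$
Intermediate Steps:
$P{\left(t \right)} = \frac{15}{2}$ ($P{\left(t \right)} = - \frac{3}{2} + 9 = \frac{15}{2}$)
$b{\left(h \right)} = 8 - h$
$W{\left(A \right)} = \frac{15}{2} - A$
$\frac{109392 + 278355}{-150310 + W{\left(- (11 + b{\left(-1 \right)}) \right)}} = \frac{109392 + 278355}{-150310 - \left(- \frac{15}{2} - \left(11 + \left(8 - -1\right)\right)\right)} = \frac{387747}{-150310 - \left(- \frac{15}{2} - \left(11 + \left(8 + 1\right)\right)\right)} = \frac{387747}{-150310 - \left(- \frac{15}{2} - \left(11 + 9\right)\right)} = \frac{387747}{-150310 - \left(- \frac{15}{2} - 20\right)} = \frac{387747}{-150310 + \left(\frac{15}{2} - -20\right)} = \frac{387747}{-150310 + \left(\frac{15}{2} + 20\right)} = \frac{387747}{-150310 + \frac{55}{2}} = \frac{387747}{- \frac{300565}{2}} = 387747 \left(- \frac{2}{300565}\right) = - \frac{775494}{300565}$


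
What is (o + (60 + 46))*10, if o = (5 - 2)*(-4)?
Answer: 940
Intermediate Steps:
o = -12 (o = 3*(-4) = -12)
(o + (60 + 46))*10 = (-12 + (60 + 46))*10 = (-12 + 106)*10 = 94*10 = 940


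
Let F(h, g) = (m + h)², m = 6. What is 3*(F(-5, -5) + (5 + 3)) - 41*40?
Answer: -1613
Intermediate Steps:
F(h, g) = (6 + h)²
3*(F(-5, -5) + (5 + 3)) - 41*40 = 3*((6 - 5)² + (5 + 3)) - 41*40 = 3*(1² + 8) - 1640 = 3*(1 + 8) - 1640 = 3*9 - 1640 = 27 - 1640 = -1613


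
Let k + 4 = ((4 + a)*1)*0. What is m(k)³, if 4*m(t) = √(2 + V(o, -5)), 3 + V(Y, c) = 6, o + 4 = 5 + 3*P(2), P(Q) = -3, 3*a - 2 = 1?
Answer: 5*√5/64 ≈ 0.17469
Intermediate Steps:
a = 1 (a = ⅔ + (⅓)*1 = ⅔ + ⅓ = 1)
o = -8 (o = -4 + (5 + 3*(-3)) = -4 + (5 - 9) = -4 - 4 = -8)
V(Y, c) = 3 (V(Y, c) = -3 + 6 = 3)
k = -4 (k = -4 + ((4 + 1)*1)*0 = -4 + (5*1)*0 = -4 + 5*0 = -4 + 0 = -4)
m(t) = √5/4 (m(t) = √(2 + 3)/4 = √5/4)
m(k)³ = (√5/4)³ = 5*√5/64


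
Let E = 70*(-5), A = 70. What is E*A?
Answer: -24500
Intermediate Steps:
E = -350
E*A = -350*70 = -24500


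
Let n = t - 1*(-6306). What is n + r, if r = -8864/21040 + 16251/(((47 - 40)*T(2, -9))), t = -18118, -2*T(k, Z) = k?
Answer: -130103403/9205 ≈ -14134.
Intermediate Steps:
T(k, Z) = -k/2
n = -11812 (n = -18118 - 1*(-6306) = -18118 + 6306 = -11812)
r = -21373943/9205 (r = -8864/21040 + 16251/(((47 - 40)*(-1/2*2))) = -8864*1/21040 + 16251/((7*(-1))) = -554/1315 + 16251/(-7) = -554/1315 + 16251*(-1/7) = -554/1315 - 16251/7 = -21373943/9205 ≈ -2322.0)
n + r = -11812 - 21373943/9205 = -130103403/9205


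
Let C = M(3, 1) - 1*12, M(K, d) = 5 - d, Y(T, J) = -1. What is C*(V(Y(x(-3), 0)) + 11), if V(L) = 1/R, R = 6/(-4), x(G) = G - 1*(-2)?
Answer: -248/3 ≈ -82.667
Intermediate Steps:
x(G) = 2 + G (x(G) = G + 2 = 2 + G)
R = -3/2 (R = 6*(-¼) = -3/2 ≈ -1.5000)
V(L) = -⅔ (V(L) = 1/(-3/2) = -⅔)
C = -8 (C = (5 - 1*1) - 1*12 = (5 - 1) - 12 = 4 - 12 = -8)
C*(V(Y(x(-3), 0)) + 11) = -8*(-⅔ + 11) = -8*31/3 = -248/3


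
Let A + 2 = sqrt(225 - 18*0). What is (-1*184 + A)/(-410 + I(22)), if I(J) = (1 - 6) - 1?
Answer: 171/416 ≈ 0.41106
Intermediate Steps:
A = 13 (A = -2 + sqrt(225 - 18*0) = -2 + sqrt(225 + 0) = -2 + sqrt(225) = -2 + 15 = 13)
I(J) = -6 (I(J) = -5 - 1 = -6)
(-1*184 + A)/(-410 + I(22)) = (-1*184 + 13)/(-410 - 6) = (-184 + 13)/(-416) = -171*(-1/416) = 171/416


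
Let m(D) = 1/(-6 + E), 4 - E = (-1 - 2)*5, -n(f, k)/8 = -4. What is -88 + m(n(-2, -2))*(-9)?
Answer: -1153/13 ≈ -88.692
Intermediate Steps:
n(f, k) = 32 (n(f, k) = -8*(-4) = 32)
E = 19 (E = 4 - (-1 - 2)*5 = 4 - (-3)*5 = 4 - 1*(-15) = 4 + 15 = 19)
m(D) = 1/13 (m(D) = 1/(-6 + 19) = 1/13)
-88 + m(n(-2, -2))*(-9) = -88 + (1/13)*(-9) = -88 - 9/13 = -1153/13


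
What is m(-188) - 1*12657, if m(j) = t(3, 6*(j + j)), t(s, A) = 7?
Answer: -12650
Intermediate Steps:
m(j) = 7
m(-188) - 1*12657 = 7 - 1*12657 = 7 - 12657 = -12650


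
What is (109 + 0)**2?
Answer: 11881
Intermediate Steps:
(109 + 0)**2 = 109**2 = 11881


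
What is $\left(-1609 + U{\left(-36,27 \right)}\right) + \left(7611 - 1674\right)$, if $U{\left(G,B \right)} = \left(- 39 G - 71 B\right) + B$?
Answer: $3842$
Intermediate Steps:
$U{\left(G,B \right)} = - 70 B - 39 G$ ($U{\left(G,B \right)} = \left(- 71 B - 39 G\right) + B = - 70 B - 39 G$)
$\left(-1609 + U{\left(-36,27 \right)}\right) + \left(7611 - 1674\right) = \left(-1609 - 486\right) + \left(7611 - 1674\right) = \left(-1609 + \left(-1890 + 1404\right)\right) + 5937 = \left(-1609 - 486\right) + 5937 = -2095 + 5937 = 3842$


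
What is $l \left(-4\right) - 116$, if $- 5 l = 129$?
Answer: $- \frac{64}{5} \approx -12.8$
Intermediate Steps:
$l = - \frac{129}{5}$ ($l = \left(- \frac{1}{5}\right) 129 = - \frac{129}{5} \approx -25.8$)
$l \left(-4\right) - 116 = \left(- \frac{129}{5}\right) \left(-4\right) - 116 = \frac{516}{5} - 116 = - \frac{64}{5}$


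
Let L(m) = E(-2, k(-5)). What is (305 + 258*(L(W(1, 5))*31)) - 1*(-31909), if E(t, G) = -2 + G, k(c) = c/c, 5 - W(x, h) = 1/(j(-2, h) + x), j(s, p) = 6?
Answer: 24216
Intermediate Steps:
W(x, h) = 5 - 1/(6 + x)
k(c) = 1
L(m) = -1 (L(m) = -2 + 1 = -1)
(305 + 258*(L(W(1, 5))*31)) - 1*(-31909) = (305 + 258*(-1*31)) - 1*(-31909) = (305 + 258*(-31)) + 31909 = (305 - 7998) + 31909 = -7693 + 31909 = 24216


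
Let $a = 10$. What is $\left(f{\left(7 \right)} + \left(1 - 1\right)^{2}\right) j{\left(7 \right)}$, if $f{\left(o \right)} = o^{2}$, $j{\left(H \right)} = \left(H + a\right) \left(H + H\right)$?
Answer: $11662$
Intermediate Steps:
$j{\left(H \right)} = 2 H \left(10 + H\right)$ ($j{\left(H \right)} = \left(H + 10\right) \left(H + H\right) = \left(10 + H\right) 2 H = 2 H \left(10 + H\right)$)
$\left(f{\left(7 \right)} + \left(1 - 1\right)^{2}\right) j{\left(7 \right)} = \left(7^{2} + \left(1 - 1\right)^{2}\right) 2 \cdot 7 \left(10 + 7\right) = \left(49 + 0^{2}\right) 2 \cdot 7 \cdot 17 = \left(49 + 0\right) 238 = 49 \cdot 238 = 11662$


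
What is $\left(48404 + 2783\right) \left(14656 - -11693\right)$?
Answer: $1348726263$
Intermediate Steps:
$\left(48404 + 2783\right) \left(14656 - -11693\right) = 51187 \left(14656 + 11693\right) = 51187 \cdot 26349 = 1348726263$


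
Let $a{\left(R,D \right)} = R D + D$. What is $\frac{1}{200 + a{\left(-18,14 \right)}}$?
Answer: $- \frac{1}{38} \approx -0.026316$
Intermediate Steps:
$a{\left(R,D \right)} = D + D R$ ($a{\left(R,D \right)} = D R + D = D + D R$)
$\frac{1}{200 + a{\left(-18,14 \right)}} = \frac{1}{200 + 14 \left(1 - 18\right)} = \frac{1}{200 + 14 \left(-17\right)} = \frac{1}{200 - 238} = \frac{1}{-38} = - \frac{1}{38}$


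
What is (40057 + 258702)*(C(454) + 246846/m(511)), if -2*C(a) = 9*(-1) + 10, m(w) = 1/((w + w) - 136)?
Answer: 130680506111249/2 ≈ 6.5340e+13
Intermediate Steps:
m(w) = 1/(-136 + 2*w) (m(w) = 1/(2*w - 136) = 1/(-136 + 2*w))
C(a) = -1/2 (C(a) = -(9*(-1) + 10)/2 = -(-9 + 10)/2 = -1/2*1 = -1/2)
(40057 + 258702)*(C(454) + 246846/m(511)) = (40057 + 258702)*(-1/2 + 246846/((1/(2*(-68 + 511))))) = 298759*(-1/2 + 246846/(((1/2)/443))) = 298759*(-1/2 + 246846/(((1/2)*(1/443)))) = 298759*(-1/2 + 246846/(1/886)) = 298759*(-1/2 + 246846*886) = 298759*(-1/2 + 218705556) = 298759*(437411111/2) = 130680506111249/2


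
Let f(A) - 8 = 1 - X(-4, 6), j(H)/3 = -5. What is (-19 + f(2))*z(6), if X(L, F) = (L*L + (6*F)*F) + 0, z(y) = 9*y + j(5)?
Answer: -9438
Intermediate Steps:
j(H) = -15 (j(H) = 3*(-5) = -15)
z(y) = -15 + 9*y (z(y) = 9*y - 15 = -15 + 9*y)
X(L, F) = L**2 + 6*F**2 (X(L, F) = (L**2 + 6*F**2) + 0 = L**2 + 6*F**2)
f(A) = -223 (f(A) = 8 + (1 - ((-4)**2 + 6*6**2)) = 8 + (1 - (16 + 6*36)) = 8 + (1 - (16 + 216)) = 8 + (1 - 1*232) = 8 + (1 - 232) = 8 - 231 = -223)
(-19 + f(2))*z(6) = (-19 - 223)*(-15 + 9*6) = -242*(-15 + 54) = -242*39 = -9438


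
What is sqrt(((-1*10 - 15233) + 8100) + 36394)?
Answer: sqrt(29251) ≈ 171.03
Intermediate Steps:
sqrt(((-1*10 - 15233) + 8100) + 36394) = sqrt(((-10 - 15233) + 8100) + 36394) = sqrt((-15243 + 8100) + 36394) = sqrt(-7143 + 36394) = sqrt(29251)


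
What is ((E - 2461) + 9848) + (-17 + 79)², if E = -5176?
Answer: 6055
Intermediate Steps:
((E - 2461) + 9848) + (-17 + 79)² = ((-5176 - 2461) + 9848) + (-17 + 79)² = (-7637 + 9848) + 62² = 2211 + 3844 = 6055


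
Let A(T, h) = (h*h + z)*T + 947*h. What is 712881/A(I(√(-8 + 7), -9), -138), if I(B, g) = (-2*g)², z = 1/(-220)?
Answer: 13069485/110725423 ≈ 0.11804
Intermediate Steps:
z = -1/220 ≈ -0.0045455
I(B, g) = 4*g²
A(T, h) = 947*h + T*(-1/220 + h²) (A(T, h) = (h*h - 1/220)*T + 947*h = (h² - 1/220)*T + 947*h = (-1/220 + h²)*T + 947*h = T*(-1/220 + h²) + 947*h = 947*h + T*(-1/220 + h²))
712881/A(I(√(-8 + 7), -9), -138) = 712881/(947*(-138) - (-9)²/55 + (4*(-9)²)*(-138)²) = 712881/(-130686 - 81/55 + (4*81)*19044) = 712881/(-130686 - 1/220*324 + 324*19044) = 712881/(-130686 - 81/55 + 6170256) = 712881/(332176269/55) = 712881*(55/332176269) = 13069485/110725423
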